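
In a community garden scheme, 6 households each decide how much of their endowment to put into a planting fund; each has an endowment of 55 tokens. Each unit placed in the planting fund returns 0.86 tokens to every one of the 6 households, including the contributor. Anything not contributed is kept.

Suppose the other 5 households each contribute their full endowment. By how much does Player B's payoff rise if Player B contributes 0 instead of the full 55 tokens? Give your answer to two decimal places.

Switching from a contribution of 55 to 0 lets Player B keep an extra 55 tokens, but lowers the planting fund by 55, which costs Player B their own share of that drop: 0.86 × 55 = 47.30.
Net gain = 55 − 47.30 = 7.70. The private return per contributed unit (0.86) is below 1, so free-riding is indeed the best response regardless of what the others do.

7.70 tokens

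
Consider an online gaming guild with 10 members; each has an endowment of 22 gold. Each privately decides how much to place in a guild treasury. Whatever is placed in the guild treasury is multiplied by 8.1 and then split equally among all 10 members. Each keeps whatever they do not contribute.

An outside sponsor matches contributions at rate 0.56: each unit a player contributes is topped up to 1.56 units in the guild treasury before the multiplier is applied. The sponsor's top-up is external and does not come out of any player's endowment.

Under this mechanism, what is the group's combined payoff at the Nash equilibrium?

2779.92 gold

With the mechanism, a contributed unit returns 8.1 × 1.56 / 10 = 1.2636 per unit of net cost to the contributor — now above 1 — so contributing fully is weakly dominant for every player.
At the Nash equilibrium everyone contributes 22. Group total payoff = 8.1 × 1.56 × 220 = 2779.92.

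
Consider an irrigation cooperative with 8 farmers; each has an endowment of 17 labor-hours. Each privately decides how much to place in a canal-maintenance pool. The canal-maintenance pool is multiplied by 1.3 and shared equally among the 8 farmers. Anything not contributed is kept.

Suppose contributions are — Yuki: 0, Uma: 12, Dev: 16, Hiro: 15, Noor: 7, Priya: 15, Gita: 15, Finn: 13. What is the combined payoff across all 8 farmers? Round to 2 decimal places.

Total contributed: 0 + 12 + 16 + 15 + 7 + 15 + 15 + 13 = 93; total kept: 8 × 17 − 93 = 43.
The canal-maintenance pool pays out 1.3 × 93 = 120.90 in aggregate.
Group total = 43 + 120.90 = 163.90.

163.90 labor-hours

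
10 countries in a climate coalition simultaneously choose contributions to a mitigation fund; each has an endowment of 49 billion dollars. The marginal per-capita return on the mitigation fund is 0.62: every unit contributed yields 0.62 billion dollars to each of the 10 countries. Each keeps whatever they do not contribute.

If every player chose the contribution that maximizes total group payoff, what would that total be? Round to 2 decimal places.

Each contributed unit returns 6.200 to the group as a whole (0.62 to each of 10 players), which exceeds 1, so the social optimum is full contribution: group total = 6.200 × 490 = 3038.00.

3038.00 billion dollars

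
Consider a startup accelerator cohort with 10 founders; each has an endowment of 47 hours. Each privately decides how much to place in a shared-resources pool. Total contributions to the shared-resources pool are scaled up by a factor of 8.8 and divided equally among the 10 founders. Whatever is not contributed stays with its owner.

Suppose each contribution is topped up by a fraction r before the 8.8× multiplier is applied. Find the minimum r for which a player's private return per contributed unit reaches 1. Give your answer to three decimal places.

0.136

With matching at rate r, one contributed unit becomes (1 + r) in the shared-resources pool and returns 8.8 × (1 + r) / 10 to the contributor.
Setting this equal to 1: 1 + r = 10/8.8 = 1.1364.
So the minimum matching rate is r = 1.1364 − 1 = 0.136.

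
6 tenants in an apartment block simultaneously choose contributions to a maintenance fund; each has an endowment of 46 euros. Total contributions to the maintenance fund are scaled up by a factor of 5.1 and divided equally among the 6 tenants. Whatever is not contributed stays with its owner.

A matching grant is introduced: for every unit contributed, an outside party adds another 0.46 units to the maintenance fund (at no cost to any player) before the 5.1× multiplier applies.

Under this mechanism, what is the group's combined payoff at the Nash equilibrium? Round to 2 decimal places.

Under the mechanism each unit contributed yields 5.1 × 1.46 / 6 = 1.2410 back to its contributor per unit of net cost, which exceeds 1, making full contribution the dominant choice for everyone.
At the Nash equilibrium everyone contributes 46. Group total payoff = 5.1 × 1.46 × 276 = 2055.10.

2055.10 euros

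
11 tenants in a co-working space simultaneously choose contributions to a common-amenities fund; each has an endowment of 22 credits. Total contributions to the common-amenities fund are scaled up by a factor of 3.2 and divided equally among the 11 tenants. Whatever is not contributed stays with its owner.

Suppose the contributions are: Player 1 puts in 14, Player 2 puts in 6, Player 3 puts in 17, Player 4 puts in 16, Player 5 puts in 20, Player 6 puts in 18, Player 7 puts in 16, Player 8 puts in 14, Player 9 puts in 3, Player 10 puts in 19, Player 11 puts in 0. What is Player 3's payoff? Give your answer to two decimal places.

Total contributed: 14 + 6 + 17 + 16 + 20 + 18 + 16 + 14 + 3 + 19 + 0 = 143.
Each receives 3.2 × 143 / 11 = 41.60 from the common-amenities fund.
Player 3 keeps 22 − 17 = 5, so Player 3's payoff is 5 + 41.60 = 46.60.

46.60 credits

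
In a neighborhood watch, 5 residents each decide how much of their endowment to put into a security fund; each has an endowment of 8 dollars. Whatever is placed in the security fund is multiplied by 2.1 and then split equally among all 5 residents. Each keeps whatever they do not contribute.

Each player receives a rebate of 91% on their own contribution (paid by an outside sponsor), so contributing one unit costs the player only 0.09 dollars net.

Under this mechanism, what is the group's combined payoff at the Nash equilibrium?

120.40 dollars

Under the mechanism each unit contributed yields (2.1/5) / 0.09 = 4.6667 back to its contributor per unit of net cost, which exceeds 1, making full contribution the dominant choice for everyone.
At the Nash equilibrium everyone contributes 8. Group total payoff = 5 × (8 × 0.91 + 2.1 × 8) = 120.40.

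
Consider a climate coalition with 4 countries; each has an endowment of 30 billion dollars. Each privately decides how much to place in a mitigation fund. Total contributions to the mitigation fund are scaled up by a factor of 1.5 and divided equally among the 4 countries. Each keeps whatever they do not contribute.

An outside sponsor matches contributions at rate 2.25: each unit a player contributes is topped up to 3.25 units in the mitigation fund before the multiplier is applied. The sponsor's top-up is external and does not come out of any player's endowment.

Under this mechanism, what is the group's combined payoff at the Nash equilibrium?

The effective private return per unit is now 1.5 × 3.25 / 4 = 1.2188 > 1, so every player's dominant strategy flips to full contribution.
So the Nash equilibrium is full contribution by all 4; the group earns 1.5 × 3.25 × 120 = 585.00.

585.00 billion dollars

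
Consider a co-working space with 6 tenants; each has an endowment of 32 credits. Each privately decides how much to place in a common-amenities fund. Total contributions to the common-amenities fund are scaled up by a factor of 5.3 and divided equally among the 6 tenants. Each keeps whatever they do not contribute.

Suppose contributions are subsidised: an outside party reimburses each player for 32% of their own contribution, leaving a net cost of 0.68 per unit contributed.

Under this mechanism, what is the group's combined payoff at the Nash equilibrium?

Under the mechanism each unit contributed yields (5.3/6) / 0.68 = 1.2990 back to its contributor per unit of net cost, which exceeds 1, making full contribution the dominant choice for everyone.
At the Nash equilibrium everyone contributes 32. Group total payoff = 6 × (32 × 0.32 + 5.3 × 32) = 1079.04.

1079.04 credits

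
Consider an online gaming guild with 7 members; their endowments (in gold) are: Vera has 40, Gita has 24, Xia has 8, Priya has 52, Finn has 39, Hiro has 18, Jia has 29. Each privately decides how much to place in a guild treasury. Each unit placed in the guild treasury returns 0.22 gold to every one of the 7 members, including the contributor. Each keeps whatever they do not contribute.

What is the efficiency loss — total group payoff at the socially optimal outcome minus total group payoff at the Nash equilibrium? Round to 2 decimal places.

The private return per contributed unit is 0.22 < 1 for everyone, so the Nash equilibrium is zero contribution and the group total is Σ E_j = 40 + 24 + 8 + 52 + 39 + 18 + 29 = 210.
Each contributed unit returns 1.540 to the group, so the social optimum is full contribution by everyone: group total = 1.540 × 210 = 323.40.
Efficiency loss = (1.540 − 1) × 210 = 113.40.

113.40 gold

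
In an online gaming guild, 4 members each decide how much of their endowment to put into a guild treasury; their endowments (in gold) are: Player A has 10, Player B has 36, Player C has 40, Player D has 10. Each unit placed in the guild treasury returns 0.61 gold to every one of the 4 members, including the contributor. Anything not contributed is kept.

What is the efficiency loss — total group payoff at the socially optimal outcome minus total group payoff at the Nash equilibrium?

138.24 gold

The private return per contributed unit is 0.61 < 1 for everyone, so the Nash equilibrium is zero contribution and the group total is Σ E_j = 10 + 36 + 40 + 10 = 96.
Each contributed unit returns 2.440 to the group, so the social optimum is full contribution by everyone: group total = 2.440 × 96 = 234.24.
Efficiency loss = (2.440 − 1) × 96 = 138.24.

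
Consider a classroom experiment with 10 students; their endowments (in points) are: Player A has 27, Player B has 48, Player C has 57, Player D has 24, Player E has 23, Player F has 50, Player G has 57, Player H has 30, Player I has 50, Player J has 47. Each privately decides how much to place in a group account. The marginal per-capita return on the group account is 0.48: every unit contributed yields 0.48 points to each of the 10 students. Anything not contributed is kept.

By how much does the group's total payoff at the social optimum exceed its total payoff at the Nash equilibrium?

1569.40 points

The private return per contributed unit is 0.48 < 1 for everyone, so the Nash equilibrium is zero contribution and the group total is Σ E_j = 27 + 48 + 57 + 24 + 23 + 50 + 57 + 30 + 50 + 47 = 413.
Each contributed unit returns 4.800 to the group, so the social optimum is full contribution by everyone: group total = 4.800 × 413 = 1982.40.
Efficiency loss = (4.800 − 1) × 413 = 1569.40.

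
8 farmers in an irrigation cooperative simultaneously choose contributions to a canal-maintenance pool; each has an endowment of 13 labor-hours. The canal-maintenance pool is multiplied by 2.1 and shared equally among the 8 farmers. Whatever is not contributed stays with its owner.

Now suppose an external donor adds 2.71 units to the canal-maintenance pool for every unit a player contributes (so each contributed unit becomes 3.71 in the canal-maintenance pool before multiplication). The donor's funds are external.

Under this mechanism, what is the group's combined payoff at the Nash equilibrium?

104.00 labor-hours

Even with the mechanism, each unit contributed returns only 2.1 × 3.71 / 8 = 0.9739 per unit of net cost, so contributing nothing is still dominant.
Everyone keeps their endowment and the group total is 8 × 13 = 104.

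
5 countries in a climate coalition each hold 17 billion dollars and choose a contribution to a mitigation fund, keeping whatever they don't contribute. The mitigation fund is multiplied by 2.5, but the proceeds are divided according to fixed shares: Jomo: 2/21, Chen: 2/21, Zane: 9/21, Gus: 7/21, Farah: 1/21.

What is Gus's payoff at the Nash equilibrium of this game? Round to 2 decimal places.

31.17 billion dollars

Each unit j contributes comes back to j as 2.5 × (j's share), so j prefers to contribute only if that share exceeds 1/2.5 = 0.4000; otherwise keeping the unit dominates.
The only share above 0.4000 is Zane's 9/21, contributing 17; the remaining 4 contribute 0. Total contributed: 17.
Gus keeps 17 and receives 2.5 × 17 × 7/21 = 14.17 from the mitigation fund, for a payoff of 31.17.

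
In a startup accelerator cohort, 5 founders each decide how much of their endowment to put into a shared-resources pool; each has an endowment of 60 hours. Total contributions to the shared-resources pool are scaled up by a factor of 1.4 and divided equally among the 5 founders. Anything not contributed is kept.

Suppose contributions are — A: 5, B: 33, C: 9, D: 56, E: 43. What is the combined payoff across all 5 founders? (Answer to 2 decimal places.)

358.40 hours

Total contributed: 5 + 33 + 9 + 56 + 43 = 146; total kept: 5 × 60 − 146 = 154.
The shared-resources pool pays out 1.4 × 146 = 204.40 in aggregate.
Group total = 154 + 204.40 = 358.40.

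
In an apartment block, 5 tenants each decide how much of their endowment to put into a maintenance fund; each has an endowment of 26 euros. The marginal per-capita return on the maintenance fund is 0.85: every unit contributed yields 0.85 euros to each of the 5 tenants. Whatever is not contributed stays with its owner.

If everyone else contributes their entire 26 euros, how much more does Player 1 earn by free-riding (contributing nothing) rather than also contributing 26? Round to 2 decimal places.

Switching from a contribution of 26 to 0 lets Player 1 keep an extra 26 euros, but lowers the maintenance fund by 26, which costs Player 1 their own share of that drop: 0.85 × 26 = 22.10.
Net gain = 26 − 22.10 = 3.90. The private return per contributed unit (0.85) is below 1, so free-riding is indeed the best response regardless of what the others do.

3.90 euros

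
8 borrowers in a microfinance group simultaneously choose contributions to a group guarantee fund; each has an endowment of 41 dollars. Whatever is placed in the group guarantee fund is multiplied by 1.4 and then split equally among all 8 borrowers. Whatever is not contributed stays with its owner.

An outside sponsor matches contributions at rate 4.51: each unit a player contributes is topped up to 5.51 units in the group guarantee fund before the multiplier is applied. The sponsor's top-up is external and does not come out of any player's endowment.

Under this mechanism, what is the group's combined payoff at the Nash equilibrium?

With the mechanism, a contributed unit returns 1.4 × 5.51 / 8 = 0.9643 per unit of net cost — still below 1 — so contributing 0 remains dominant for every player.
Everyone keeps their endowment and the group total is 8 × 41 = 328.

328.00 dollars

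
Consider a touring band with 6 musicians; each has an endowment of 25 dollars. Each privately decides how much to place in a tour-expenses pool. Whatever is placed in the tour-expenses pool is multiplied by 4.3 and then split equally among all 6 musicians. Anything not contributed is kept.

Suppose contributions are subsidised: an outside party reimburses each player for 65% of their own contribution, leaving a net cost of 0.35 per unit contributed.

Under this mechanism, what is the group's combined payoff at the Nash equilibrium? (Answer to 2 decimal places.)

742.50 dollars

Under the mechanism each unit contributed yields (4.3/6) / 0.35 = 2.0476 back to its contributor per unit of net cost, which exceeds 1, making full contribution the dominant choice for everyone.
So the Nash equilibrium is full contribution by all 6; the group earns 6 × (25 × 0.65 + 4.3 × 25) = 742.50.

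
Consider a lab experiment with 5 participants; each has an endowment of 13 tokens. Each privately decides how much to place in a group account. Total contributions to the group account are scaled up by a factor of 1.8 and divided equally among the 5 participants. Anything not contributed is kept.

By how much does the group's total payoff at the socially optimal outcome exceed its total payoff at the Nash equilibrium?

Each contributed unit returns 1.8/5 = 0.3600 to its contributor — below 1 — so contributing 0 is dominant for every player. At the Nash equilibrium everyone keeps their 13, and the group total is 5 × 13 = 65.
Each contributed unit returns 1.800 to the group as a whole (0.3600 to each of 5 players), which exceeds 1, so the social optimum is full contribution: group total = 1.800 × 65 = 117.00.
Efficiency loss = 117.00 − 65 = 52.00.

52.00 tokens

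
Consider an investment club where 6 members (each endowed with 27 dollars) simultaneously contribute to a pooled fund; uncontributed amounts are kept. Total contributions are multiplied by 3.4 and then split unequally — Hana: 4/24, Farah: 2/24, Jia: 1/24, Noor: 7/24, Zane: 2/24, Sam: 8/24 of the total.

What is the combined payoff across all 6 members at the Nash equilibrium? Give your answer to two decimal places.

For player j, contributing a unit is worthwhile iff 3.4 × (j's share) ≥ 1, i.e. iff j's share is at least 0.2941.
The only share above 0.2941 is Sam's 8/24, contributing 27; the remaining 5 contribute 0. Total contributed: 27.
The pooled fund pays out 3.4 × 27 = 91.80 in total (split across the unequal shares, but the aggregate is all that matters for the group sum).
The 5 free-riders keep 27 each, adding 135. Group total = 135 + 91.80 = 226.80.

226.80 dollars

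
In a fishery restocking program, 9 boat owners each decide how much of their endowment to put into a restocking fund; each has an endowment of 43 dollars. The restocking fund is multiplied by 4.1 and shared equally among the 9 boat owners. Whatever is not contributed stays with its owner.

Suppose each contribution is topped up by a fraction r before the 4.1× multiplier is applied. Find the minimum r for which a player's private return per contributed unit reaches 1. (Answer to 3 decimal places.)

With matching at rate r, one contributed unit becomes (1 + r) in the restocking fund and returns 4.1 × (1 + r) / 9 to the contributor.
Setting this equal to 1: 1 + r = 9/4.1 = 2.1951.
So the minimum matching rate is r = 2.1951 − 1 = 1.195.

1.195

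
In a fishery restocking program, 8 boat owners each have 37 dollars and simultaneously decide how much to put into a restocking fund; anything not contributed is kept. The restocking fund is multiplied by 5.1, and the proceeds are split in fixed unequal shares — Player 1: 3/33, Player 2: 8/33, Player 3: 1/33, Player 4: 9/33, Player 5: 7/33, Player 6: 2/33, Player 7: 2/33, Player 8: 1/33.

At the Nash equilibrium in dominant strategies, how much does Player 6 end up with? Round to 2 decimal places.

71.31 dollars

Each unit j contributes comes back to j as 5.1 × (j's share), so j prefers to contribute only if that share exceeds 1/5.1 = 0.1961; otherwise keeping the unit dominates.
Player 2, Player 4 and Player 5 clear that bar, contributing 37 each; the remaining 5 contribute 0. Total contributed: 111.
Player 6 keeps 37 and receives 5.1 × 111 × 2/33 = 34.31 from the restocking fund, for a payoff of 71.31.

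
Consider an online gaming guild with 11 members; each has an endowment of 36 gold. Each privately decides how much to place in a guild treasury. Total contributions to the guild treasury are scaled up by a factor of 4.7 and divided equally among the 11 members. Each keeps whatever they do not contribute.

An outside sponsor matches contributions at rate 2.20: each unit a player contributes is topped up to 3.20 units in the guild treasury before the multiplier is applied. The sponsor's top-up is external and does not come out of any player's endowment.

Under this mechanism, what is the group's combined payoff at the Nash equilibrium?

5955.84 gold

Under the mechanism each unit contributed yields 4.7 × 3.20 / 11 = 1.3673 back to its contributor per unit of net cost, which exceeds 1, making full contribution the dominant choice for everyone.
So the Nash equilibrium is full contribution by all 11; the group earns 4.7 × 3.20 × 396 = 5955.84.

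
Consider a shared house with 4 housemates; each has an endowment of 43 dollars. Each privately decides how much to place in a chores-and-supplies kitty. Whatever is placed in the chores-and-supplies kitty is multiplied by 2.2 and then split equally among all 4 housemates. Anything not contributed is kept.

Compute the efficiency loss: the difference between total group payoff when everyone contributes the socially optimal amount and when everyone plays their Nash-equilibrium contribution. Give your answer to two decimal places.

Each contributed unit returns 2.2/4 = 0.5500 to its contributor — below 1 — so contributing 0 is dominant for every player. At the Nash equilibrium everyone keeps their 43, and the group total is 4 × 43 = 172.
Each contributed unit returns 2.200 to the group as a whole (0.5500 to each of 4 players), which exceeds 1, so the social optimum is full contribution: group total = 2.200 × 172 = 378.40.
Efficiency loss = 378.40 − 172 = 206.40.

206.40 dollars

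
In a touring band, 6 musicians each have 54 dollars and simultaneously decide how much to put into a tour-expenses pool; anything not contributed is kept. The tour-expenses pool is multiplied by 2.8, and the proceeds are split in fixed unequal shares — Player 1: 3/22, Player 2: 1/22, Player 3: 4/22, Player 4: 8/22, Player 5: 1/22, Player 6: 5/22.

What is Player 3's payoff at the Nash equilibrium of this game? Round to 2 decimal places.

81.49 dollars

Each unit j contributes comes back to j as 2.8 × (j's share), so j prefers to contribute only if that share exceeds 1/2.8 = 0.3571; otherwise keeping the unit dominates.
Only Player 4 (8/22) clears that bar, contributing 54; the remaining 5 contribute 0. Total contributed: 54.
Player 3 keeps 54 and receives 2.8 × 54 × 4/22 = 27.49 from the tour-expenses pool, for a payoff of 81.49.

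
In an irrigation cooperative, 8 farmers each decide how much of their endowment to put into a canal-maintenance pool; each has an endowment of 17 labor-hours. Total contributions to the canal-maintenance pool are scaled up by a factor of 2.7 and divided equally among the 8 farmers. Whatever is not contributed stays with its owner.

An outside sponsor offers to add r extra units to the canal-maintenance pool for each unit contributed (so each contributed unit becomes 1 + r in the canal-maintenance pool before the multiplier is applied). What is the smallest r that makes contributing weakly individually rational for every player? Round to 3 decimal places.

With matching at rate r, one contributed unit becomes (1 + r) in the canal-maintenance pool and returns 2.7 × (1 + r) / 8 to the contributor.
Setting this equal to 1: 1 + r = 8/2.7 = 2.9630.
So the minimum matching rate is r = 2.9630 − 1 = 1.963.

1.963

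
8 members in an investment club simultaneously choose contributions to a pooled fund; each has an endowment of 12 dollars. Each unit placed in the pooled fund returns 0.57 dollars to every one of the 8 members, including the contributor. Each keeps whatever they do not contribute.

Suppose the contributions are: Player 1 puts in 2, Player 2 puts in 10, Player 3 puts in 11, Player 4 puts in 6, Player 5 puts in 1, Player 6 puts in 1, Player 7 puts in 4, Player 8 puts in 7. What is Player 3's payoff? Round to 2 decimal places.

24.94 dollars

Total contributed: 2 + 10 + 11 + 6 + 1 + 1 + 4 + 7 = 42.
Each receives 0.57 × 42 = 23.94 from the pooled fund.
Player 3 keeps 12 − 11 = 1, so Player 3's payoff is 1 + 23.94 = 24.94.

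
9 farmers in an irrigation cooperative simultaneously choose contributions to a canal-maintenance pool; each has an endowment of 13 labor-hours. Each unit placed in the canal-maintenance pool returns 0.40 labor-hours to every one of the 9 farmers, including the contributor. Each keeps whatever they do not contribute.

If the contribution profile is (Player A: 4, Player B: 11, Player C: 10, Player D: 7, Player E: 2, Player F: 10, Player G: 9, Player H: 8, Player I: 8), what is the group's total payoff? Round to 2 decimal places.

296.40 labor-hours

Total contributed: 4 + 11 + 10 + 7 + 2 + 10 + 9 + 8 + 8 = 69; total kept: 9 × 13 − 69 = 48.
The canal-maintenance pool pays out 0.40 × 9 × 69 = 248.40 in aggregate.
Group total = 48 + 248.40 = 296.40.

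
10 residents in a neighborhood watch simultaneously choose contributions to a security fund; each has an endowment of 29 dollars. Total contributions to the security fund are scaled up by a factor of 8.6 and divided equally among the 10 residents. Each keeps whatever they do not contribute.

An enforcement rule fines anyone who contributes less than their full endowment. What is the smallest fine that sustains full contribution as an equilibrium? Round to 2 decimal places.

4.06 dollars

Given the others contribute fully, the best deviation is to contribute 0 (any partial contribution still incurs the fine and gives up units whose private return 0.8600 is below 1).
Deviating from 29 to 0 saves 29 dollars but forfeits the deviator's share of the drop in the security fund: 8.6/10 × 29 = 24.94.
So the deviation gain is 29 − 24.94 = 4.06, and the fine must be at least 4.06 dollars to wipe it out.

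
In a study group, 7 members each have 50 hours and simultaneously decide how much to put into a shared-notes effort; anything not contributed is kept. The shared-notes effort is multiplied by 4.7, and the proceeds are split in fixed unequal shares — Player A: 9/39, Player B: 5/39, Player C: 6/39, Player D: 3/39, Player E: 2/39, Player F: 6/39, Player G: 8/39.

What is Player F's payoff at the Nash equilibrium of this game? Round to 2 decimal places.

A player with share s gets back 4.7·s per unit contributed, so full contribution is dominant for anyone with s > 1/4.7 = 0.2128 and zero contribution is dominant for anyone below.
Player A alone (share 9/39) is above the threshold, contributing 50; the remaining 6 contribute 0. Total contributed: 50.
Player F keeps 50 and receives 4.7 × 50 × 6/39 = 36.15 from the shared-notes effort, for a payoff of 86.15.

86.15 hours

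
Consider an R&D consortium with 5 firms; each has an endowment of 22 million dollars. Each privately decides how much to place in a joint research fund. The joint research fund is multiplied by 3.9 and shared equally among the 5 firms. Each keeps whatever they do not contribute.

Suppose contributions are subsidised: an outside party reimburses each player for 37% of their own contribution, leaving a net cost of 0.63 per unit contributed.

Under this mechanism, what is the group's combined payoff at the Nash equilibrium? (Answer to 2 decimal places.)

469.70 million dollars

Under the mechanism each unit contributed yields (3.9/5) / 0.63 = 1.2381 back to its contributor per unit of net cost, which exceeds 1, making full contribution the dominant choice for everyone.
So the Nash equilibrium is full contribution by all 5; the group earns 5 × (22 × 0.37 + 3.9 × 22) = 469.70.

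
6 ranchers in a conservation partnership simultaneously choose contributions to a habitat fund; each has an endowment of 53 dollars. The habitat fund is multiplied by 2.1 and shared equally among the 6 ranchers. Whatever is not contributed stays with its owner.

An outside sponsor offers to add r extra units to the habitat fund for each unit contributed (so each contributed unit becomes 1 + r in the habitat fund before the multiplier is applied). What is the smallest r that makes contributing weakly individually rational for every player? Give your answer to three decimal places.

With matching at rate r, one contributed unit becomes (1 + r) in the habitat fund and returns 2.1 × (1 + r) / 6 to the contributor.
Setting this equal to 1: 1 + r = 6/2.1 = 2.8571.
So the minimum matching rate is r = 2.8571 − 1 = 1.857.

1.857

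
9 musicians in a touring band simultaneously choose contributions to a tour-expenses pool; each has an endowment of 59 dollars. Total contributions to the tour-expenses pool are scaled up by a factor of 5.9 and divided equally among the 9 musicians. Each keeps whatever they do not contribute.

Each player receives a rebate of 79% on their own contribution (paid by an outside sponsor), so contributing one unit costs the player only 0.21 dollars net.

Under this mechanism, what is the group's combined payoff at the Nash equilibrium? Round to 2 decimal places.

3552.39 dollars

With the mechanism, a contributed unit returns (5.9/9) / 0.21 = 3.1217 per unit of net cost to the contributor — now above 1 — so contributing fully is weakly dominant for every player.
So the Nash equilibrium is full contribution by all 9; the group earns 9 × (59 × 0.79 + 5.9 × 59) = 3552.39.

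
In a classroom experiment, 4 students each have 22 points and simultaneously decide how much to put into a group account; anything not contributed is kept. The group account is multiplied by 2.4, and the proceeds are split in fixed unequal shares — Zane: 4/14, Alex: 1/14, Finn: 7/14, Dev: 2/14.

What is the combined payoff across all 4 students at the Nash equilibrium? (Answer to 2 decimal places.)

118.80 points

A player with share s gets back 2.4·s per unit contributed, so full contribution is dominant for anyone with s > 1/2.4 = 0.4167 and zero contribution is dominant for anyone below.
Only Finn (7/14) clears that bar, contributing 22; the remaining 3 contribute 0. Total contributed: 22.
The group account pays out 2.4 × 22 = 52.80 in total (split across the unequal shares, but the aggregate is all that matters for the group sum).
The 3 free-riders keep 22 each, adding 66. Group total = 66 + 52.80 = 118.80.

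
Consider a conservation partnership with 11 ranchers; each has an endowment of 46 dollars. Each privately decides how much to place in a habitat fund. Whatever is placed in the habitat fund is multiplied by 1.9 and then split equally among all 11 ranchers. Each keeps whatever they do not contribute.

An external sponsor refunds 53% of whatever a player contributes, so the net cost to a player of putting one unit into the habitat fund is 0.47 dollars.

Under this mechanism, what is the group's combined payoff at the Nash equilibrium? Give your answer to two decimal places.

The effective private return is (1.9/11) / 0.47 = 0.3675, which is still under 1, so the mechanism doesn't change anyone's dominant strategy: zero contribution.
Everyone keeps their endowment and the group total is 11 × 46 = 506.

506.00 dollars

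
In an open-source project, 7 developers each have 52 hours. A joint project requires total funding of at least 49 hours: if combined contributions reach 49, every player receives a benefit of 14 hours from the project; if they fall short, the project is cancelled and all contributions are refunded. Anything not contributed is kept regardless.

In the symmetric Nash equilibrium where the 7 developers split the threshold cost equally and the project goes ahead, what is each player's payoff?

59 hours

Equal share of the threshold: 49/7 = 7.
At this profile no one gains by cutting their contribution: any cut drops the total below 49, the project is cancelled, contributions are refunded, and the deviator ends with 52, which is less than 52 − 7 + 14 = 59. Contributing more than 7 just wastes the excess. So contributing exactly 7 is a best response.
Each player's payoff: 52 − 7 + 14 = 59.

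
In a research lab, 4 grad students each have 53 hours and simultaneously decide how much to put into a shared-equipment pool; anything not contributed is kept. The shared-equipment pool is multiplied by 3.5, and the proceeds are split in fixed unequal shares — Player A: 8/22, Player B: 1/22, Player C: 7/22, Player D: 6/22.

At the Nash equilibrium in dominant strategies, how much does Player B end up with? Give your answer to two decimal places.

For player j, contributing a unit is worthwhile iff 3.5 × (j's share) ≥ 1, i.e. iff j's share is at least 0.2857.
Player A and Player C clear that bar, contributing 53 each; the remaining 2 contribute 0. Total contributed: 106.
Player B keeps 53 and receives 3.5 × 106 × 1/22 = 16.86 from the shared-equipment pool, for a payoff of 69.86.

69.86 hours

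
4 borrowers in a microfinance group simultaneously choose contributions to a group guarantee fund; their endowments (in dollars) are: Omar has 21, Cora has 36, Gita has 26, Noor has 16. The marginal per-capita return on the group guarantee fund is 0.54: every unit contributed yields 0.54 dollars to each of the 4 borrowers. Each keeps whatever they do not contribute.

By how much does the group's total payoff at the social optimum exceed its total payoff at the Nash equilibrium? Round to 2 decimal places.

114.84 dollars

The private return per contributed unit is 0.54 < 1 for everyone, so the Nash equilibrium is zero contribution and the group total is Σ E_j = 21 + 36 + 26 + 16 = 99.
Each contributed unit returns 2.160 to the group, so the social optimum is full contribution by everyone: group total = 2.160 × 99 = 213.84.
Efficiency loss = (2.160 − 1) × 99 = 114.84.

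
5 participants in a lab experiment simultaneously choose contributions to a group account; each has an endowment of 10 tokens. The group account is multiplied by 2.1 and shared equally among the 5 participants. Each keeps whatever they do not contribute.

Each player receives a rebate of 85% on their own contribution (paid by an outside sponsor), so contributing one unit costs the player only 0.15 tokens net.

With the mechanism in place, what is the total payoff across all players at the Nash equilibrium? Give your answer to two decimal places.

147.50 tokens

Under the mechanism each unit contributed yields (2.1/5) / 0.15 = 2.8000 back to its contributor per unit of net cost, which exceeds 1, making full contribution the dominant choice for everyone.
At the Nash equilibrium everyone contributes 10. Group total payoff = 5 × (10 × 0.85 + 2.1 × 10) = 147.50.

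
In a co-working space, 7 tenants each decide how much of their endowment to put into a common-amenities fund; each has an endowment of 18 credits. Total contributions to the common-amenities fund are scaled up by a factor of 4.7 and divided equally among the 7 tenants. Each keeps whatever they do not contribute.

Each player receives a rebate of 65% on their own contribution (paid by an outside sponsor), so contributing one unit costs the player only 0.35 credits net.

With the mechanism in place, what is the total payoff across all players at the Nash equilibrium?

With the mechanism, a contributed unit returns (4.7/7) / 0.35 = 1.9184 per unit of net cost to the contributor — now above 1 — so contributing fully is weakly dominant for every player.
At the Nash equilibrium everyone contributes 18. Group total payoff = 7 × (18 × 0.65 + 4.7 × 18) = 674.10.

674.10 credits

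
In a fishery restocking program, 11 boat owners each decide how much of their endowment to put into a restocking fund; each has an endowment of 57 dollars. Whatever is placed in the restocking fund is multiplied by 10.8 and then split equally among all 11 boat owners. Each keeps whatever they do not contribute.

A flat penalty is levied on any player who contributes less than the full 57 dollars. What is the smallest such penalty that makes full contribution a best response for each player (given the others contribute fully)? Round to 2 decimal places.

Given the others contribute fully, the best deviation is to contribute 0 (any partial contribution still incurs the fine and gives up units whose private return 0.9818 is below 1).
Deviating from 57 to 0 saves 57 dollars but forfeits the deviator's share of the drop in the restocking fund: 10.8/11 × 57 = 55.96.
So the deviation gain is 57 − 55.96 = 1.04, and the fine must be at least 1.04 dollars to wipe it out.

1.04 dollars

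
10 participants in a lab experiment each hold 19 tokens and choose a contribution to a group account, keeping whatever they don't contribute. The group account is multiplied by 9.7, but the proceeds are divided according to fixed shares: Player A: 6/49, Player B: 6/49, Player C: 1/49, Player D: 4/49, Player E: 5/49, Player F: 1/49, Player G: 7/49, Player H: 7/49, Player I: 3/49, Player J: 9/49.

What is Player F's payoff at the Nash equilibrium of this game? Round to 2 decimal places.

37.81 tokens

Each unit j contributes comes back to j as 9.7 × (j's share), so j prefers to contribute only if that share exceeds 1/9.7 = 0.1031; otherwise keeping the unit dominates.
The shares above 0.1031 belong to Player A, Player B, Player G, Player H and Player J, contributing 19 each; the remaining 5 contribute 0. Total contributed: 95.
Player F keeps 19 and receives 9.7 × 95 × 1/49 = 18.81 from the group account, for a payoff of 37.81.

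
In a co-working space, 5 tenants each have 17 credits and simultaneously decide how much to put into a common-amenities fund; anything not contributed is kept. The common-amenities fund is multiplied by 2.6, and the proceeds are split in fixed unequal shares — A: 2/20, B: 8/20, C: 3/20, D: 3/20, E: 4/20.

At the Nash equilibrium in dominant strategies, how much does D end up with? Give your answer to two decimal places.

23.63 credits

For player j, contributing a unit is worthwhile iff 2.6 × (j's share) ≥ 1, i.e. iff j's share is at least 0.3846.
B alone (share 8/20) is above the threshold, contributing 17; the remaining 4 contribute 0. Total contributed: 17.
D keeps 17 and receives 2.6 × 17 × 3/20 = 6.63 from the common-amenities fund, for a payoff of 23.63.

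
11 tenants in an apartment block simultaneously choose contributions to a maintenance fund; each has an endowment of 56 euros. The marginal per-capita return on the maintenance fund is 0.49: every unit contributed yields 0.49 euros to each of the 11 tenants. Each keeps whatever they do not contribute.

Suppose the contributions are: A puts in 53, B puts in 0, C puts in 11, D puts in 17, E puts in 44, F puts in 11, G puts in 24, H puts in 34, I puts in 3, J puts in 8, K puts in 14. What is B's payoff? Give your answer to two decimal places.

163.31 euros

Total contributed: 53 + 0 + 11 + 17 + 44 + 11 + 24 + 34 + 3 + 8 + 14 = 219.
Each receives 0.49 × 219 = 107.31 from the maintenance fund.
B keeps 56 − 0 = 56, so B's payoff is 56 + 107.31 = 163.31.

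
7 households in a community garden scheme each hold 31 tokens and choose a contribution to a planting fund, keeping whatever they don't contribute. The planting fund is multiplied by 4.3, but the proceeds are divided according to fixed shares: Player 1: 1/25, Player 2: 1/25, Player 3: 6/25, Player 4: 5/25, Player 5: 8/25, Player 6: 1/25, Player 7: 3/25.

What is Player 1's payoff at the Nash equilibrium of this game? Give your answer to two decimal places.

41.66 tokens

Player j's private return per contributed unit is 4.3 × (j's share). Contributing is weakly dominant for j when that share is at least 1/4.3 = 0.2326, and contributing 0 is dominant otherwise.
Player 3 and Player 5 are above the threshold, contributing 31 each; the remaining 5 contribute 0. Total contributed: 62.
Player 1 keeps 31 and receives 4.3 × 62 × 1/25 = 10.66 from the planting fund, for a payoff of 41.66.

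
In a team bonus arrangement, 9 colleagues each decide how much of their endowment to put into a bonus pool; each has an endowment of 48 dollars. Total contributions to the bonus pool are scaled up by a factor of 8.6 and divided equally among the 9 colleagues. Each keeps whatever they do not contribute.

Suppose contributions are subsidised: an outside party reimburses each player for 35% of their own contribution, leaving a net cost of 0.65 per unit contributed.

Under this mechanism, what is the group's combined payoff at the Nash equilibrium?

3866.40 dollars

The effective private return per unit is now (8.6/9) / 0.65 = 1.4701 > 1, so every player's dominant strategy flips to full contribution.
At the Nash equilibrium everyone contributes 48. Group total payoff = 9 × (48 × 0.35 + 8.6 × 48) = 3866.40.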